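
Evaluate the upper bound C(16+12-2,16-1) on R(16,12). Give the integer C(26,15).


R(16,12) <= C(16+12-2, 16-1) = C(26, 15)
C(26, 15) = 26! / (15! * 11!)
= 7726160

7726160


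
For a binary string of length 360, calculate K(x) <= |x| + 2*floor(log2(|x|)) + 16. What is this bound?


floor(log2(360)) = 8
2 * 8 = 16
K(x) <= 360 + 16 + 16 = 392

392


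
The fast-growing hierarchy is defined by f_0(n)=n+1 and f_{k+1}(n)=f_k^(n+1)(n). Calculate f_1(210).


f_1(210) = f_0^211(210)
f_0 adds 1 each time, applied 211 times.
f_1(210) = 210 + 211 = 421

421


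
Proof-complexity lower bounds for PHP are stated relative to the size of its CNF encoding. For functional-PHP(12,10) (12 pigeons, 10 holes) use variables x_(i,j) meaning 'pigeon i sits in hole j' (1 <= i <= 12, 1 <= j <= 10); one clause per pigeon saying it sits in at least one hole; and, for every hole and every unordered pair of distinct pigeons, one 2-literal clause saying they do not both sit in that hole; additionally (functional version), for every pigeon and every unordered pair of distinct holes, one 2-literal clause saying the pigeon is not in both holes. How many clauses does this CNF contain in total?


functional-PHP(12,10): 12 pigeons, 10 holes, 12*10 = 120 variables.
- pigeon clauses: one per pigeon -> 12 clauses
- hole clauses: 10 holes * C(12,2) = 10 * 66 -> 660 clauses
- functional clauses: 12 pigeons * C(10,2) = 12 * 45 -> 540 clauses
Total clauses = 12 + 660 + 540 = 1212

1212


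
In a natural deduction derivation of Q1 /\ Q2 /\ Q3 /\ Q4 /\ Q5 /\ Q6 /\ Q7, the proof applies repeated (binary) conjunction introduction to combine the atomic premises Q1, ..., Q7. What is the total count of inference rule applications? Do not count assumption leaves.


The target conjunction has 7 conjuncts, i.e. 6 binary /\ connectives.
Each conjunction-intro joins two pieces, so 7 atoms require 7-1 = 6 applications.
Total inference nodes = 6

6


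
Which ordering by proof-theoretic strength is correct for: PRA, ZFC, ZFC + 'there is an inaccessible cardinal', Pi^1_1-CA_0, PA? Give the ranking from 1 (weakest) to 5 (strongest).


Ordering by consistency strength:
1. PRA
2. PA
3. Pi^1_1-CA_0
4. ZFC
5. ZFC + 'there is an inaccessible cardinal'


PRA=1, ZFC=4, ZFC + 'there is an inaccessible cardinal'=5, Pi^1_1-CA_0=3, PA=2


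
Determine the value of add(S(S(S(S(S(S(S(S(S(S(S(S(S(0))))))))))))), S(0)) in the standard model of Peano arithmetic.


add(S^13(0), S^1(0)):
S^13(0) = 13
S^1(0) = 1
13 + 1 = 14

14


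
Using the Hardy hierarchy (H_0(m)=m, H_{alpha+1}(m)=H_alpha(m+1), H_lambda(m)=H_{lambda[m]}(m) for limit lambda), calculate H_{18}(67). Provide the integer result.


H_18(67):
For finite ordinals k, H_k(n) = n + k (each successor step adds 1).
H_18(67) = 67 + 18 = 85

85


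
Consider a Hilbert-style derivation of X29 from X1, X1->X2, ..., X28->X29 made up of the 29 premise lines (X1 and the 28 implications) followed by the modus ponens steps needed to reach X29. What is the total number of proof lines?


We have 29 premise lines: X1 and 28 implications.
Each implication is detached once by MP, giving 28 MP lines.
29 premise lines + 28 MP lines = 57 total lines.

57


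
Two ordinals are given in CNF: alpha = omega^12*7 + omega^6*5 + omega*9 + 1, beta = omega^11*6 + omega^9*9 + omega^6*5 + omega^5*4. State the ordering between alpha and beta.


Compare term by term from highest exponent:
alpha = omega^12*7 + omega^6*5 + omega*9 + 1
beta = omega^11*6 + omega^9*9 + omega^6*5 + omega^5*4
Term 1: alpha has omega^12*7, beta has omega^11*6
Term 2: alpha has omega^6*5, beta has omega^9*9
Term 3: alpha has omega^1*9, beta has omega^6*5
Term 4: alpha has omega^0*1, beta has omega^5*4
Result: alpha > beta

alpha > beta


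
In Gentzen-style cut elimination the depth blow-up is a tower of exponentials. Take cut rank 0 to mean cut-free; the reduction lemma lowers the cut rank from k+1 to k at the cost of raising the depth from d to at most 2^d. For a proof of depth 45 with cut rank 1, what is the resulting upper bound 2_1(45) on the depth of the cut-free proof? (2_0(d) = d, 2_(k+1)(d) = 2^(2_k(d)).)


Each rank reduction sends depth d to at most 2^d; cut rank r needs r reductions.
2_0(45) = 45
2_1(45) = 2^45 = 35184372088832
Cut-free depth bound = 35184372088832

35184372088832


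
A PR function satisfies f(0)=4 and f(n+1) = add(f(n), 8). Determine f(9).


f(0) = 4
f(1) = add(f(0), 8) = add(4, 8) = 12
f(2) = add(f(1), 8) = add(12, 8) = 20
f(3) = add(f(2), 8) = add(20, 8) = 28
f(4) = add(f(3), 8) = add(28, 8) = 36
f(5) = add(f(4), 8) = add(36, 8) = 44
f(6) = add(f(5), 8) = add(44, 8) = 52
f(7) = add(f(6), 8) = add(52, 8) = 60
f(8) = add(f(7), 8) = add(60, 8) = 68
f(9) = add(f(8), 8) = add(68, 8) = 76


76


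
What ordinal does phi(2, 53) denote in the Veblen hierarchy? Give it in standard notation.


phi(2, 53):
phi(2, beta) = zeta_beta (the beta-th zeta number, fixed point of epsilon).
phi(2, 53) = zeta_53

zeta_53


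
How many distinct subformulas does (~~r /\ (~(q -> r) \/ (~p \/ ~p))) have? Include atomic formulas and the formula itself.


Formula: (~~r /\ (~(q -> r) \/ (~p \/ ~p)))
Subformulas found:
  1. q
  2. r
  3. p
  4. ~p
  5. ~r
  6. ~~r
  7. (q -> r)
  8. ~(q -> r)
  9. (~p \/ ~p)
  10. (~(q -> r) \/ (~p \/ ~p))
  11. (~~r /\ (~(q -> r) \/ (~p \/ ~p)))
Total distinct subformulas = 11

11


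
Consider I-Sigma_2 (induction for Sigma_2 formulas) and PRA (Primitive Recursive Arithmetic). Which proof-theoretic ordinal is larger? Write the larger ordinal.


Proof-theoretic ordinal of I-Sigma_2 (induction for Sigma_2 formulas): omega^(omega^omega)
Proof-theoretic ordinal of PRA (Primitive Recursive Arithmetic): omega^omega
Comparing: omega^omega < omega^(omega^omega).
The larger ordinal is omega^(omega^omega) (from I-Sigma_2 (induction for Sigma_2 formulas)).

omega^(omega^omega)


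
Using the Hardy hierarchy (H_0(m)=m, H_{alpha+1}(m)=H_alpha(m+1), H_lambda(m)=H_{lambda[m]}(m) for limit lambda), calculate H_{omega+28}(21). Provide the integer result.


H_{omega+28}(21):
Unwind the 28 successor steps: H_{omega+28}(21) = H_omega(21+28) = H_omega(49).
H_omega(m) = H_m(m) = m + m = 2m.
Result = 2 * 49 = 98

98


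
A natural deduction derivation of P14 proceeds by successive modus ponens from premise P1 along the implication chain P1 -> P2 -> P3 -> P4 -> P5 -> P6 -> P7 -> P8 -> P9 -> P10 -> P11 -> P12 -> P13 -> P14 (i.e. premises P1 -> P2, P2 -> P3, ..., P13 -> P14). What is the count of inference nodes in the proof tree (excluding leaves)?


We have a chain: P1 -> P2 -> P3 -> P4 -> P5 -> P6 -> P7 -> P8 -> P9 -> P10 -> P11 -> P12 -> P13 -> P14.
Each modus ponens application produces the next variable.
The chain has 14 propositions, so 14-1 = 13 modus ponens steps.
Total inference nodes = 13

13


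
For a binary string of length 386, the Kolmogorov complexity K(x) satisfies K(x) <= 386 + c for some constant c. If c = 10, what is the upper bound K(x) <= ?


K(x) <= |x| + c = 386 + 10 = 396

396


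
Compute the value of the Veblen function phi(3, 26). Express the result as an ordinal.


phi(3, 26):
phi(3, beta) = eta_beta (the beta-th eta number, fixed point of zeta).
phi(3, 26) = eta_26

eta_26


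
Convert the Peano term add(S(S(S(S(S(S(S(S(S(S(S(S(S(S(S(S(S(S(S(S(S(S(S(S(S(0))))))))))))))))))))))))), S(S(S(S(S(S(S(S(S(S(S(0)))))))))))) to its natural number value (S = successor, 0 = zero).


add(S^25(0), S^11(0)):
S^25(0) = 25
S^11(0) = 11
25 + 11 = 36

36


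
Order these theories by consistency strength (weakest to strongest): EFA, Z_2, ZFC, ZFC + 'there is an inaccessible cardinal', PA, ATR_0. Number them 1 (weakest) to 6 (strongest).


Ordering by consistency strength:
1. EFA
2. PA
3. ATR_0
4. Z_2
5. ZFC
6. ZFC + 'there is an inaccessible cardinal'


EFA=1, Z_2=4, ZFC=5, ZFC + 'there is an inaccessible cardinal'=6, PA=2, ATR_0=3


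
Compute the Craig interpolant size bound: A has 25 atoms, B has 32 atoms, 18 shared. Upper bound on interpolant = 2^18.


Shared atoms = 18
Craig interpolant size bound = 2^18
= 262144

262144


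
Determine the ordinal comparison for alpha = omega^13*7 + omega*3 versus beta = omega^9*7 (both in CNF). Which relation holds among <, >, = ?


Compare term by term from highest exponent:
alpha = omega^13*7 + omega*3
beta = omega^9*7
Term 1: alpha has omega^13*7, beta has omega^9*7
Term 2: alpha has omega^1*3, beta has omega^0*0
Result: alpha > beta

alpha > beta


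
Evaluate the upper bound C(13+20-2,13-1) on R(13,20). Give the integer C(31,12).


R(13,20) <= C(13+20-2, 13-1) = C(31, 12)
C(31, 12) = 31! / (12! * 19!)
= 141120525

141120525


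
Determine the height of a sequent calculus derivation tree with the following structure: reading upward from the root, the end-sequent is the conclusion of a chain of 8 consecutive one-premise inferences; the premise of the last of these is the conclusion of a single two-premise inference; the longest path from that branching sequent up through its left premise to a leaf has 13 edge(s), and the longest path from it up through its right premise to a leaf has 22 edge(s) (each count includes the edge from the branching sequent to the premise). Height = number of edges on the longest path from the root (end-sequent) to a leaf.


Longest path through the left premise: 13 edges (measured from the branching sequent)
Longest path through the right premise: 22 edges
Height of the subtree rooted at the branching sequent: max(13, 22) = 22
The branching sequent sits 8 edges above the root (the chain of one-premise inferences), so height = 22 + 8 = 30

30


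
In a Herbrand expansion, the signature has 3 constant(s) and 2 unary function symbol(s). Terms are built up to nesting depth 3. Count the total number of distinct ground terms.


Herbrand terms by depth:
Depth 0: 3 constants
Depth 1: 6 new terms (running total: 9)
Depth 2: 12 new terms (running total: 21)
Depth 3: 24 new terms (running total: 45)
Total distinct ground terms = 45

45


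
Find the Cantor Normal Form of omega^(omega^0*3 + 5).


omega^(omega^0*3 + 5):
omega^0 = 1, so the exponent is 3 + 5 = 8 (finite ordinal addition).
Result = omega^8, already a single CNF term.

omega^8


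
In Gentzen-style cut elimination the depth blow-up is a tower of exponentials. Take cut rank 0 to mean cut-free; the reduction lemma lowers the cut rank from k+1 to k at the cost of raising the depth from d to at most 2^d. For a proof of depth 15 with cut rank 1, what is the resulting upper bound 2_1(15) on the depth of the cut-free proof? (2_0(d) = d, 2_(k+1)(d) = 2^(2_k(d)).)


Each rank reduction sends depth d to at most 2^d; cut rank r needs r reductions.
2_0(15) = 15
2_1(15) = 2^15 = 32768
Cut-free depth bound = 32768

32768


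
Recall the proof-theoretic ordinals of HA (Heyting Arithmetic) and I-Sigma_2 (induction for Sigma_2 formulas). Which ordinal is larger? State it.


Proof-theoretic ordinal of HA (Heyting Arithmetic): epsilon_0
Proof-theoretic ordinal of I-Sigma_2 (induction for Sigma_2 formulas): omega^(omega^omega)
Comparing: omega^(omega^omega) < epsilon_0.
The larger ordinal is epsilon_0 (from HA (Heyting Arithmetic)).

epsilon_0


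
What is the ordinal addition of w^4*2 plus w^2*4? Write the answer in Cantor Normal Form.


Ordinal addition w^4*2 + w^2*4:
Leading exponent of alpha (4) > leading exponent of beta (2).
Since alpha's term has higher exponent than beta's leading term,
the sum is simply alpha followed by beta.
Result = w^4*2 + w^2*4

w^4*2 + w^2*4


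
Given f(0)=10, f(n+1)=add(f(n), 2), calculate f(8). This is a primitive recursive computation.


f(0) = 10
f(1) = add(f(0), 2) = add(10, 2) = 12
f(2) = add(f(1), 2) = add(12, 2) = 14
f(3) = add(f(2), 2) = add(14, 2) = 16
f(4) = add(f(3), 2) = add(16, 2) = 18
f(5) = add(f(4), 2) = add(18, 2) = 20
f(6) = add(f(5), 2) = add(20, 2) = 22
f(7) = add(f(6), 2) = add(22, 2) = 24
f(8) = add(f(7), 2) = add(24, 2) = 26


26


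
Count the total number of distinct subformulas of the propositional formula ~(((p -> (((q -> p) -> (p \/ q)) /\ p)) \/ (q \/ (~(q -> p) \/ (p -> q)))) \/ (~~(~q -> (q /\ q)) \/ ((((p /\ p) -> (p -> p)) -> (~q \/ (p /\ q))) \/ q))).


Formula: ~(((p -> (((q -> p) -> (p \/ q)) /\ p)) \/ (q \/ (~(q -> p) \/ (p -> q)))) \/ (~~(~q -> (q /\ q)) \/ ((((p /\ p) -> (p -> p)) -> (~q \/ (p /\ q))) \/ q)))
Subformulas found:
  1. q
  2. p
  3. ~q
  4. (p /\ q)
  5. (q /\ q)
  6. (q -> p)
  7. (p -> p)
  8. (p \/ q)
  9. (p /\ p)
  10. (p -> q)
  11. ~(q -> p)
  12. (~q \/ (p /\ q))
  13. (~q -> (q /\ q))
  14. ~(~q -> (q /\ q))
  15. ~~(~q -> (q /\ q))
  16. ((q -> p) -> (p \/ q))
  17. ((p /\ p) -> (p -> p))
  18. (~(q -> p) \/ (p -> q))
  19. (((q -> p) -> (p \/ q)) /\ p)
  20. (q \/ (~(q -> p) \/ (p -> q)))
  21. (p -> (((q -> p) -> (p \/ q)) /\ p))
  22. (((p /\ p) -> (p -> p)) -> (~q \/ (p /\ q)))
  23. ((((p /\ p) -> (p -> p)) -> (~q \/ (p /\ q))) \/ q)
  24. ((p -> (((q -> p) -> (p \/ q)) /\ p)) \/ (q \/ (~(q -> p) \/ (p -> q))))
  25. (~~(~q -> (q /\ q)) \/ ((((p /\ p) -> (p -> p)) -> (~q \/ (p /\ q))) \/ q))
  26. (((p -> (((q -> p) -> (p \/ q)) /\ p)) \/ (q \/ (~(q -> p) \/ (p -> q)))) \/ (~~(~q -> (q /\ q)) \/ ((((p /\ p) -> (p -> p)) -> (~q \/ (p /\ q))) \/ q)))
  27. ~(((p -> (((q -> p) -> (p \/ q)) /\ p)) \/ (q \/ (~(q -> p) \/ (p -> q)))) \/ (~~(~q -> (q /\ q)) \/ ((((p /\ p) -> (p -> p)) -> (~q \/ (p /\ q))) \/ q)))
Total distinct subformulas = 27

27


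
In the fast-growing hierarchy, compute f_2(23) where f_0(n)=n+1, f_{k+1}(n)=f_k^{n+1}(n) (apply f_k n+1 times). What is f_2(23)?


f_2(23) = f_1^24(23)
f_1(m) = 2m + 1.
Iterating: f_1^k(n) = 2^k*(n+1) - 1.
f_2(23) = 2^24*(23+1) - 1 = 16777216*24 - 1 = 402653183

402653183


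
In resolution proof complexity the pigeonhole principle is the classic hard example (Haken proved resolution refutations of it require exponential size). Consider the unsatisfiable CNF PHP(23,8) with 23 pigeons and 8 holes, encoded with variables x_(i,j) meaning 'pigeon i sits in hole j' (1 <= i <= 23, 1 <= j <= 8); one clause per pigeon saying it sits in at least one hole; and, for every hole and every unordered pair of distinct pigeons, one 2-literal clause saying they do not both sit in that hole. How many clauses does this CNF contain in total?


PHP(23,8): 23 pigeons, 8 holes, 23*8 = 184 variables.
- pigeon clauses: one per pigeon -> 23 clauses
- hole clauses: 8 holes * C(23,2) = 8 * 253 -> 2024 clauses
Total clauses = 23 + 2024 = 2047

2047


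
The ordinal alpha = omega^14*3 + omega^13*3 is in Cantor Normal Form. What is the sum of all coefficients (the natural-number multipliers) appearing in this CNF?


CNF: omega^14*3 + omega^13*3
Coefficients: 3 + 3 = 6

6


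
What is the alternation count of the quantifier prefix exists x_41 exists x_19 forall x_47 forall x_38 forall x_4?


Walk the prefix and count type changes:
  position 1: exists -> exists
  position 2: exists -> forall <-- alternation
  position 3: forall -> forall
  position 4: forall -> forall
Total alternations = 1

1


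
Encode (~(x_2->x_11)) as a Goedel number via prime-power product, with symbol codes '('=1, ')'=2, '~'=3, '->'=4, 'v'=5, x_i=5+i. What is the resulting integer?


Formula: (~(x_2->x_11))
Symbol codes: [1, 3, 1, 7, 4, 16, 2, 2]
Primes: [2, 3, 5, 7, 11, 13, 17, 19]
p_1^1 = 2^1 = 2
p_2^3 = 3^3 = 27
p_3^1 = 5^1 = 5
p_4^7 = 7^7 = 823543
p_5^4 = 11^4 = 14641
p_6^16 = 13^16 = 665416609183179841
p_7^2 = 17^2 = 289
p_8^2 = 19^2 = 361
Product = 226005738514147543758399931267819890

226005738514147543758399931267819890


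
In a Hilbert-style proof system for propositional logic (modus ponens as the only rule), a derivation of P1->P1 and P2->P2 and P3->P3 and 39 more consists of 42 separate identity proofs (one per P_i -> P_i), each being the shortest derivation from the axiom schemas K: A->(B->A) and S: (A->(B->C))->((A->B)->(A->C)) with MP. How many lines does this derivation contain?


The shortest proof of A->A from K and S in the Hilbert calculus has exactly 5 lines:
(1) K instance A->((A->A)->A), (2) S instance, (3) MP on 1,2, (4) K instance A->(A->A), (5) MP on 3,4.
For 42 independent identities: 42 * 5 = 210 lines total.

210


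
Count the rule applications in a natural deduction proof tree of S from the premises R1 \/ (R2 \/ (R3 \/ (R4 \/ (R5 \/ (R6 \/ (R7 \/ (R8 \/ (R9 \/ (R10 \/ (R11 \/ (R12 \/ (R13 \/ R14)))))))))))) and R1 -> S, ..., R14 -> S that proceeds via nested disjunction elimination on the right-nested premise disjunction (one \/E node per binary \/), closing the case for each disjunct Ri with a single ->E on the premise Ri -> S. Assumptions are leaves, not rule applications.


The premise R1 \/ (R2 \/ (R3 \/ (R4 \/ (R5 \/ (R6 \/ (R7 \/ (R8 \/ (R9 \/ (R10 \/ (R11 \/ (R12 \/ (R13 \/ R14)))))))))))) contains 14 disjuncts, hence 13 binary \/ connectives.
- Each binary \/ is eliminated once: 13 \/E nodes.
- Each of the 14 cases Ri derives S by one ->E with Ri -> S: 14 ->E nodes.
Total = 13 + 14 = 27

27


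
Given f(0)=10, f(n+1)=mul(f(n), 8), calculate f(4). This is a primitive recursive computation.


f(0) = 10
f(1) = mul(f(0), 8) = mul(10, 8) = 80
f(2) = mul(f(1), 8) = mul(80, 8) = 640
f(3) = mul(f(2), 8) = mul(640, 8) = 5120
f(4) = mul(f(3), 8) = mul(5120, 8) = 40960


40960


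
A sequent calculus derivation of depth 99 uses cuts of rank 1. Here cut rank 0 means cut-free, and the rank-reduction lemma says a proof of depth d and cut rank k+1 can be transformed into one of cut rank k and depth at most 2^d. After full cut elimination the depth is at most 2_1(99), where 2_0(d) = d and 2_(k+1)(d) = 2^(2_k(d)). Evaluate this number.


Each rank reduction sends depth d to at most 2^d; cut rank r needs r reductions.
2_0(99) = 99
2_1(99) = 2^99 = 633825300114114700748351602688
Cut-free depth bound = 633825300114114700748351602688

633825300114114700748351602688


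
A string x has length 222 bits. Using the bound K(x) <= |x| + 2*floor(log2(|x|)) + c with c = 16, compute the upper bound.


floor(log2(222)) = 7
2 * 7 = 14
K(x) <= 222 + 14 + 16 = 252

252


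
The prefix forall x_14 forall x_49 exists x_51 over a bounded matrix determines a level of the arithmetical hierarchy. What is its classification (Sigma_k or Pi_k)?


Leading quantifier is forall, so the class is Pi.
Number of quantifier blocks = alternations + 1 = 1 + 1 = 2.
Classification: Pi_2

Pi_2


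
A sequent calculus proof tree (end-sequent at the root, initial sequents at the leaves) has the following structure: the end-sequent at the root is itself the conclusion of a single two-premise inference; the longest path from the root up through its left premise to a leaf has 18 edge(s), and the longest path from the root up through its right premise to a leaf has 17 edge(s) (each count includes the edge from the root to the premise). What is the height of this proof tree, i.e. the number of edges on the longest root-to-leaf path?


Longest path through the left premise: 18 edges (measured from the branching sequent)
Longest path through the right premise: 17 edges
Height of the subtree rooted at the branching sequent: max(18, 17) = 18
The branching sequent is the root itself.
Total height = 18

18


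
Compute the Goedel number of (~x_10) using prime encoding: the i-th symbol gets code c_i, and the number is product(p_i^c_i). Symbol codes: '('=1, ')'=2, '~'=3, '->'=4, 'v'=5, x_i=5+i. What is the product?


Formula: (~x_10)
Symbol codes: [1, 3, 15, 2]
Primes: [2, 3, 5, 7]
p_1^1 = 2^1 = 2
p_2^3 = 3^3 = 27
p_3^15 = 5^15 = 30517578125
p_4^2 = 7^2 = 49
Product = 80749511718750

80749511718750


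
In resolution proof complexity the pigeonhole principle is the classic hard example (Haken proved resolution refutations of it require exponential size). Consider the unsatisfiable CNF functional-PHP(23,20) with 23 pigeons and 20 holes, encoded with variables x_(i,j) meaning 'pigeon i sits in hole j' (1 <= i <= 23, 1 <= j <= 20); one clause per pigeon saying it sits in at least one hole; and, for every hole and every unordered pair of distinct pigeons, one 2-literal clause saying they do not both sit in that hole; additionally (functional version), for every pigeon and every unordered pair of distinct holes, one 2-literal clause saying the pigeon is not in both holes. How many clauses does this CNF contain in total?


functional-PHP(23,20): 23 pigeons, 20 holes, 23*20 = 460 variables.
- pigeon clauses: one per pigeon -> 23 clauses
- hole clauses: 20 holes * C(23,2) = 20 * 253 -> 5060 clauses
- functional clauses: 23 pigeons * C(20,2) = 23 * 190 -> 4370 clauses
Total clauses = 23 + 5060 + 4370 = 9453

9453


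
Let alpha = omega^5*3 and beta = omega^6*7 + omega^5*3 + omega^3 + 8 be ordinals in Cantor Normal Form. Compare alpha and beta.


Compare term by term from highest exponent:
alpha = omega^5*3
beta = omega^6*7 + omega^5*3 + omega^3 + 8
Term 1: alpha has omega^5*3, beta has omega^6*7
Term 2: alpha has omega^0*0, beta has omega^5*3
Term 3: alpha has omega^0*0, beta has omega^3*1
Term 4: alpha has omega^0*0, beta has omega^0*8
Result: alpha < beta

alpha < beta


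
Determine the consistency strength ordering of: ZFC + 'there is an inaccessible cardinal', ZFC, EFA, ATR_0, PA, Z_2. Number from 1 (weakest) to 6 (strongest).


Ordering by consistency strength:
1. EFA
2. PA
3. ATR_0
4. Z_2
5. ZFC
6. ZFC + 'there is an inaccessible cardinal'


ZFC + 'there is an inaccessible cardinal'=6, ZFC=5, EFA=1, ATR_0=3, PA=2, Z_2=4


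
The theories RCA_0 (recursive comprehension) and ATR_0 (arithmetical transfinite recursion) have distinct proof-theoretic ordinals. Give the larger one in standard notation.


Proof-theoretic ordinal of RCA_0 (recursive comprehension): omega^omega
Proof-theoretic ordinal of ATR_0 (arithmetical transfinite recursion): Gamma_0
Comparing: omega^omega < Gamma_0.
The larger ordinal is Gamma_0 (from ATR_0 (arithmetical transfinite recursion)).

Gamma_0


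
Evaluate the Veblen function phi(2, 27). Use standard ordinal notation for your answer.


phi(2, 27):
phi(2, beta) = zeta_beta (the beta-th zeta number, fixed point of epsilon).
phi(2, 27) = zeta_27

zeta_27


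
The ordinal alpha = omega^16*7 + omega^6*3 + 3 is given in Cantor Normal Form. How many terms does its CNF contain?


CNF: omega^16*7 + omega^6*3 + 3
Count the summands separated by '+':
  term 1: omega^16*7
  term 2: omega^6*3
  term 3: 3
Total terms = 3

3


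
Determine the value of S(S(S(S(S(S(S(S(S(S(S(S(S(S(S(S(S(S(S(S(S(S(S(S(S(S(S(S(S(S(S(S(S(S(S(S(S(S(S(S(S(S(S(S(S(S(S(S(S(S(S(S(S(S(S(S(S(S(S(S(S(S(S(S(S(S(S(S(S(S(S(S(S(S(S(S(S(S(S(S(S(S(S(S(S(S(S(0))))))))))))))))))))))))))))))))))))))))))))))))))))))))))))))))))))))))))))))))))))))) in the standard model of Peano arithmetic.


Counting successors applied to 0:
87 applications of S to 0 = 87

87


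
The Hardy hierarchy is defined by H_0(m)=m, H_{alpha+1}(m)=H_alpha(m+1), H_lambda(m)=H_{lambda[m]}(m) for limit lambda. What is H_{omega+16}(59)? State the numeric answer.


H_{omega+16}(59):
Unwind the 16 successor steps: H_{omega+16}(59) = H_omega(59+16) = H_omega(75).
H_omega(m) = H_m(m) = m + m = 2m.
Result = 2 * 75 = 150

150


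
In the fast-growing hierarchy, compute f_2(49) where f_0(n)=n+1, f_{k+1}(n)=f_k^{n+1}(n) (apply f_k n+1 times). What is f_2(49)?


f_2(49) = f_1^50(49)
f_1(m) = 2m + 1.
Iterating: f_1^k(n) = 2^k*(n+1) - 1.
f_2(49) = 2^50*(49+1) - 1 = 1125899906842624*50 - 1 = 56294995342131199

56294995342131199


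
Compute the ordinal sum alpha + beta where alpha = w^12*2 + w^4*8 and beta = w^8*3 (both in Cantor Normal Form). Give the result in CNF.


Ordinal addition (w^12*2 + w^4*8) + w^8*3:
alpha's leading term has exponent 12 > beta's exponent 8, so it survives.
alpha's tail term has exponent 4 < beta's exponent 8, so it is absorbed by beta.
In ordinal addition, any term followed by a strictly larger-exponent term is absorbed.
Result = w^12*2 + w^8*3

w^12*2 + w^8*3


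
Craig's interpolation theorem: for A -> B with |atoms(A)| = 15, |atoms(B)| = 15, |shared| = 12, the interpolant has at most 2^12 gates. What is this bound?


Shared atoms = 12
Craig interpolant size bound = 2^12
= 4096

4096


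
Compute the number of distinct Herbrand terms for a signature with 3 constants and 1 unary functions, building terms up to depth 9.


Herbrand terms by depth:
Depth 0: 3 constants
Depth 1: 3 new terms (running total: 6)
Depth 2: 3 new terms (running total: 9)
Depth 3: 3 new terms (running total: 12)
Depth 4: 3 new terms (running total: 15)
Depth 5: 3 new terms (running total: 18)
Depth 6: 3 new terms (running total: 21)
Depth 7: 3 new terms (running total: 24)
Depth 8: 3 new terms (running total: 27)
Depth 9: 3 new terms (running total: 30)
Total distinct ground terms = 30

30


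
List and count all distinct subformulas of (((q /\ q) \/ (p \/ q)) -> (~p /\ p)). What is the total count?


Formula: (((q /\ q) \/ (p \/ q)) -> (~p /\ p))
Subformulas found:
  1. q
  2. p
  3. ~p
  4. (p \/ q)
  5. (q /\ q)
  6. (~p /\ p)
  7. ((q /\ q) \/ (p \/ q))
  8. (((q /\ q) \/ (p \/ q)) -> (~p /\ p))
Total distinct subformulas = 8

8


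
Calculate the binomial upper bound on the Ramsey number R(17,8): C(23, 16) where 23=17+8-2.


R(17,8) <= C(17+8-2, 17-1) = C(23, 16)
C(23, 16) = 23! / (16! * 7!)
= 245157

245157


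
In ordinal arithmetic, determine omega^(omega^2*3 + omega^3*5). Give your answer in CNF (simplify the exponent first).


omega^(omega^2*3 + omega^3*5):
In ordinal addition a term is absorbed by a following term of strictly larger exponent: 2 < 3, so omega^2*3 + omega^3*5 = omega^3*5.
omega raised to a CNF ordinal is a single CNF term: Result = omega^(omega^3*5)

omega^(omega^3*5)


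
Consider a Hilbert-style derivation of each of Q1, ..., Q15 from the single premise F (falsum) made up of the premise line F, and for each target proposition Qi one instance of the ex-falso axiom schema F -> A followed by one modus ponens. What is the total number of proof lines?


Ex falso, line by line:
- 1 premise line (F)
- 15 targets, each needing 1 axiom instance (F -> Qi) + 1 MP = 2 lines: 2 * 15 = 30
Total = 1 + 30 = 31 lines.

31


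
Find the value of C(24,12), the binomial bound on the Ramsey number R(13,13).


R(13,13) <= C(13+13-2, 13-1) = C(24, 12)
C(24, 12) = 24! / (12! * 12!)
= 2704156

2704156


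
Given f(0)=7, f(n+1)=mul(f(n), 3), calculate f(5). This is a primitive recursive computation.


f(0) = 7
f(1) = mul(f(0), 3) = mul(7, 3) = 21
f(2) = mul(f(1), 3) = mul(21, 3) = 63
f(3) = mul(f(2), 3) = mul(63, 3) = 189
f(4) = mul(f(3), 3) = mul(189, 3) = 567
f(5) = mul(f(4), 3) = mul(567, 3) = 1701


1701


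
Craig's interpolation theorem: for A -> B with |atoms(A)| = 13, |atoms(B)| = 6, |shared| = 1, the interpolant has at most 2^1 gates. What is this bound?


Shared atoms = 1
Craig interpolant size bound = 2^1
= 2

2


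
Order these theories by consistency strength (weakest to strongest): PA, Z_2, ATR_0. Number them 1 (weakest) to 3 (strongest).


Ordering by consistency strength:
1. PA
2. ATR_0
3. Z_2


PA=1, Z_2=3, ATR_0=2


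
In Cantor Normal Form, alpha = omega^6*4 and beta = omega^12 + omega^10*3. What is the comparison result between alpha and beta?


Compare term by term from highest exponent:
alpha = omega^6*4
beta = omega^12 + omega^10*3
Term 1: alpha has omega^6*4, beta has omega^12*1
Term 2: alpha has omega^0*0, beta has omega^10*3
Result: alpha < beta

alpha < beta


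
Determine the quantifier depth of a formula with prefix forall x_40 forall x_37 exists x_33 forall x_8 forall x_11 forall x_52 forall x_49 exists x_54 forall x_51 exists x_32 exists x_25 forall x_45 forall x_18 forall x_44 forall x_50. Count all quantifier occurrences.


Quantifier prefix has 15 quantifier symbols.
Quantifier depth = 15

15


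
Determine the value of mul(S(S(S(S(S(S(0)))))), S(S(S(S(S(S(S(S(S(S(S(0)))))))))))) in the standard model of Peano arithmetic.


mul(S^6(0), S^11(0)):
S^6(0) = 6
S^11(0) = 11
6 * 11 = 66

66


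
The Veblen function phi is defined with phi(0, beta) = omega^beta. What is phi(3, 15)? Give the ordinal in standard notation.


phi(3, 15):
phi(3, beta) = eta_beta (the beta-th eta number, fixed point of zeta).
phi(3, 15) = eta_15

eta_15


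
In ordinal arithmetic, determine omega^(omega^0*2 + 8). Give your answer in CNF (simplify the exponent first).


omega^(omega^0*2 + 8):
omega^0 = 1, so the exponent is 2 + 8 = 10 (finite ordinal addition).
Result = omega^10, already a single CNF term.

omega^10


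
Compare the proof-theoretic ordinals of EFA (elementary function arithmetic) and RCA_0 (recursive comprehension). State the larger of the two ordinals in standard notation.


Proof-theoretic ordinal of EFA (elementary function arithmetic): omega^3
Proof-theoretic ordinal of RCA_0 (recursive comprehension): omega^omega
Comparing: omega^3 < omega^omega.
The larger ordinal is omega^omega (from RCA_0 (recursive comprehension)).

omega^omega


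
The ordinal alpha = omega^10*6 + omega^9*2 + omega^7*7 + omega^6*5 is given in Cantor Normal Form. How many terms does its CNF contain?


CNF: omega^10*6 + omega^9*2 + omega^7*7 + omega^6*5
Count the summands separated by '+':
  term 1: omega^10*6
  term 2: omega^9*2
  term 3: omega^7*7
  term 4: omega^6*5
Total terms = 4

4


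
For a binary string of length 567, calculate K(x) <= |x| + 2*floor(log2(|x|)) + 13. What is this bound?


floor(log2(567)) = 9
2 * 9 = 18
K(x) <= 567 + 18 + 13 = 598

598


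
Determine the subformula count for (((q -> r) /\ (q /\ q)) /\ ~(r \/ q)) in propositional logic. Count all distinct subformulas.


Formula: (((q -> r) /\ (q /\ q)) /\ ~(r \/ q))
Subformulas found:
  1. q
  2. r
  3. (r \/ q)
  4. (q -> r)
  5. (q /\ q)
  6. ~(r \/ q)
  7. ((q -> r) /\ (q /\ q))
  8. (((q -> r) /\ (q /\ q)) /\ ~(r \/ q))
Total distinct subformulas = 8

8


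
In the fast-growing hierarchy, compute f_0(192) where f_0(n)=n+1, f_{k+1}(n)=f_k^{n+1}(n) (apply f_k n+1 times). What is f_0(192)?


f_0(192) = 192 + 1 = 193

193


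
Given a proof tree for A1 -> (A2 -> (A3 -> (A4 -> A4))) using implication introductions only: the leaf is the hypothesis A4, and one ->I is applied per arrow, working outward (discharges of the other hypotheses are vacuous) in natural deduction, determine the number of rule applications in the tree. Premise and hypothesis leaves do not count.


The formula has 4 arrows (->); its innermost consequent A4 is one of the antecedents,
so the proof starts from the hypothesis leaf A4 (not a rule application) and closes one arrow per ->I.
Building A1 -> (A2 -> (A3 -> (A4 -> A4))) therefore takes 4 nested implication introductions.
Total inference nodes = 4

4


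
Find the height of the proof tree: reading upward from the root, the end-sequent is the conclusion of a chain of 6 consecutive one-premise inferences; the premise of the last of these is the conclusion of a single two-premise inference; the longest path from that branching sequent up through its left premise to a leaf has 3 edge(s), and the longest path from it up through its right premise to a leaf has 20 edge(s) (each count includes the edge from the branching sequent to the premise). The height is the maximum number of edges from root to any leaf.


Longest path through the left premise: 3 edges (measured from the branching sequent)
Longest path through the right premise: 20 edges
Height of the subtree rooted at the branching sequent: max(3, 20) = 20
The branching sequent sits 6 edges above the root (the chain of one-premise inferences), so height = 20 + 6 = 26

26


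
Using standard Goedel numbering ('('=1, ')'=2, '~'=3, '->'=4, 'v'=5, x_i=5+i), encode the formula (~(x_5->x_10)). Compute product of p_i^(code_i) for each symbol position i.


Formula: (~(x_5->x_10))
Symbol codes: [1, 3, 1, 10, 4, 15, 2, 2]
Primes: [2, 3, 5, 7, 11, 13, 17, 19]
p_1^1 = 2^1 = 2
p_2^3 = 3^3 = 27
p_3^1 = 5^1 = 5
p_4^10 = 7^10 = 282475249
p_5^4 = 11^4 = 14641
p_6^15 = 13^15 = 51185893014090757
p_7^2 = 17^2 = 289
p_8^2 = 19^2 = 361
Product = 5963074485411739039163936648066324790

5963074485411739039163936648066324790


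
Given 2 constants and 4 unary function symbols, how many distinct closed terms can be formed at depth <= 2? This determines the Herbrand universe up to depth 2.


Herbrand terms by depth:
Depth 0: 2 constants
Depth 1: 8 new terms (running total: 10)
Depth 2: 32 new terms (running total: 42)
Total distinct ground terms = 42

42


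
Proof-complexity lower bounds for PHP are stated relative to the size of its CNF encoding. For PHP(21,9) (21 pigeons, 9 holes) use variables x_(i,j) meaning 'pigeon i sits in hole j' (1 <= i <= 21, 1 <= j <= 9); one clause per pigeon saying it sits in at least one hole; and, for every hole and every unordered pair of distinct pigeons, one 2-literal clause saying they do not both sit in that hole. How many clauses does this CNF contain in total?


PHP(21,9): 21 pigeons, 9 holes, 21*9 = 189 variables.
- pigeon clauses: one per pigeon -> 21 clauses
- hole clauses: 9 holes * C(21,2) = 9 * 210 -> 1890 clauses
Total clauses = 21 + 1890 = 1911

1911


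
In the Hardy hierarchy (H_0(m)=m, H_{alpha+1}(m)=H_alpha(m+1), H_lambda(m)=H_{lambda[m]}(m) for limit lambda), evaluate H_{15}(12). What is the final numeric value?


H_15(12):
For finite ordinals k, H_k(n) = n + k (each successor step adds 1).
H_15(12) = 12 + 15 = 27

27


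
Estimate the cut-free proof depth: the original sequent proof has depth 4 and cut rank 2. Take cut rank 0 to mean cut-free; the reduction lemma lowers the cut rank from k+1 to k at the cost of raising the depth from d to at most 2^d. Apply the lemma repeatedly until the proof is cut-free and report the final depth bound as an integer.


Each rank reduction sends depth d to at most 2^d; cut rank r needs r reductions.
2_0(4) = 4
2_1(4) = 2^4 = 16
2_2(4) = 2^16 = 65536
Cut-free depth bound = 65536

65536


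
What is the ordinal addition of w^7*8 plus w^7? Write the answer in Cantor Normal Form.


Ordinal addition w^7*8 + w^7:
Both terms have the same exponent 7.
w^e*c + w^e*d = w^e*(c+d).
Result = w^7*(8+1) = w^7*9

w^7*9


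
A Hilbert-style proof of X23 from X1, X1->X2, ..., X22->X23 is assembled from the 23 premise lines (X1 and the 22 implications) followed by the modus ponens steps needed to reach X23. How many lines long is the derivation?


We have 23 premise lines: X1 and 22 implications.
Each implication is detached once by MP, giving 22 MP lines.
23 premise lines + 22 MP lines = 45 total lines.

45


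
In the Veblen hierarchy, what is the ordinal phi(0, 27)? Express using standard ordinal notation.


phi(0, 27):
phi(0, beta) = omega^beta by definition.
phi(0, 27) = omega^27

omega^27


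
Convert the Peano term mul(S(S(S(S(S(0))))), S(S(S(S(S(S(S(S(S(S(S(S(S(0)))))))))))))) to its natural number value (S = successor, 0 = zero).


mul(S^5(0), S^13(0)):
S^5(0) = 5
S^13(0) = 13
5 * 13 = 65

65


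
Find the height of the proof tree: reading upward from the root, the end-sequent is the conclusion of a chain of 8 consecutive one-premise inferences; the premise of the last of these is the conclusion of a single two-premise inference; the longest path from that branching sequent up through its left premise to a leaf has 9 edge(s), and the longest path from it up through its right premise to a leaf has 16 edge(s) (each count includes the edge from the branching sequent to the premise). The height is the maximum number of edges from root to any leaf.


Longest path through the left premise: 9 edges (measured from the branching sequent)
Longest path through the right premise: 16 edges
Height of the subtree rooted at the branching sequent: max(9, 16) = 16
The branching sequent sits 8 edges above the root (the chain of one-premise inferences), so height = 16 + 8 = 24

24


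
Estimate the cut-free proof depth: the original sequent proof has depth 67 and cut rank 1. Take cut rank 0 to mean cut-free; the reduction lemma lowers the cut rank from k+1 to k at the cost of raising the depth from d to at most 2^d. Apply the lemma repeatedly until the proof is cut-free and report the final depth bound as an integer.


Each rank reduction sends depth d to at most 2^d; cut rank r needs r reductions.
2_0(67) = 67
2_1(67) = 2^67 = 147573952589676412928
Cut-free depth bound = 147573952589676412928

147573952589676412928


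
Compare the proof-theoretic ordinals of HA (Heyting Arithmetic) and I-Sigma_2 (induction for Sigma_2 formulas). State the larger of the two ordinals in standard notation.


Proof-theoretic ordinal of HA (Heyting Arithmetic): epsilon_0
Proof-theoretic ordinal of I-Sigma_2 (induction for Sigma_2 formulas): omega^(omega^omega)
Comparing: omega^(omega^omega) < epsilon_0.
The larger ordinal is epsilon_0 (from HA (Heyting Arithmetic)).

epsilon_0


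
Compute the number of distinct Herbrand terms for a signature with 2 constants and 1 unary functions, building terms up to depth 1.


Herbrand terms by depth:
Depth 0: 2 constants
Depth 1: 2 new terms (running total: 4)
Total distinct ground terms = 4

4


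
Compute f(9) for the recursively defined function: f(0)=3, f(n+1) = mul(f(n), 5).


f(0) = 3
f(1) = mul(f(0), 5) = mul(3, 5) = 15
f(2) = mul(f(1), 5) = mul(15, 5) = 75
f(3) = mul(f(2), 5) = mul(75, 5) = 375
f(4) = mul(f(3), 5) = mul(375, 5) = 1875
f(5) = mul(f(4), 5) = mul(1875, 5) = 9375
f(6) = mul(f(5), 5) = mul(9375, 5) = 46875
f(7) = mul(f(6), 5) = mul(46875, 5) = 234375
f(8) = mul(f(7), 5) = mul(234375, 5) = 1171875
f(9) = mul(f(8), 5) = mul(1171875, 5) = 5859375


5859375


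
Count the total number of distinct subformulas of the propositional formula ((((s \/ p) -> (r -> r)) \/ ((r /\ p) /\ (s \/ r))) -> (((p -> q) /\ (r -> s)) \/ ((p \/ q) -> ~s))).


Formula: ((((s \/ p) -> (r -> r)) \/ ((r /\ p) /\ (s \/ r))) -> (((p -> q) /\ (r -> s)) \/ ((p \/ q) -> ~s)))
Subformulas found:
  1. r
  2. q
  3. s
  4. p
  5. ~s
  6. (s \/ r)
  7. (r /\ p)
  8. (s \/ p)
  9. (r -> r)
  10. (p \/ q)
  11. (r -> s)
  12. (p -> q)
  13. ((p \/ q) -> ~s)
  14. ((s \/ p) -> (r -> r))
  15. ((p -> q) /\ (r -> s))
  16. ((r /\ p) /\ (s \/ r))
  17. (((p -> q) /\ (r -> s)) \/ ((p \/ q) -> ~s))
  18. (((s \/ p) -> (r -> r)) \/ ((r /\ p) /\ (s \/ r)))
  19. ((((s \/ p) -> (r -> r)) \/ ((r /\ p) /\ (s \/ r))) -> (((p -> q) /\ (r -> s)) \/ ((p \/ q) -> ~s)))
Total distinct subformulas = 19

19


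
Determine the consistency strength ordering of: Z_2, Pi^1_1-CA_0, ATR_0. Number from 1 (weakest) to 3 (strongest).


Ordering by consistency strength:
1. ATR_0
2. Pi^1_1-CA_0
3. Z_2


Z_2=3, Pi^1_1-CA_0=2, ATR_0=1


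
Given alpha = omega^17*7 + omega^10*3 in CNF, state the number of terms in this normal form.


CNF: omega^17*7 + omega^10*3
Count the summands separated by '+':
  term 1: omega^17*7
  term 2: omega^10*3
Total terms = 2

2


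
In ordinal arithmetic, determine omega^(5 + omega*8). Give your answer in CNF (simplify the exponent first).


omega^(5 + omega*8):
In ordinal addition a term is absorbed by a following term of strictly larger exponent: 0 < 1, so 5 + omega*8 = omega*8.
omega raised to a CNF ordinal is a single CNF term: Result = omega^(omega*8)

omega^(omega*8)


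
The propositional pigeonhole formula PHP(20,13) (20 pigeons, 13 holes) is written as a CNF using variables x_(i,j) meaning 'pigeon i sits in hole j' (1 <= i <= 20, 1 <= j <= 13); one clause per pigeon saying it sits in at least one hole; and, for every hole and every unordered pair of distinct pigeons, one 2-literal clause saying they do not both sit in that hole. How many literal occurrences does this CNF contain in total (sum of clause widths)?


PHP(20,13): 20 pigeons, 13 holes, 20*13 = 260 variables.
- pigeon clauses: one per pigeon -> 20 clauses of width 13 -> 260 literals
- hole clauses: 13 holes * C(20,2) = 13 * 190 -> 2470 clauses of width 2 -> 4940 literals
Total literal occurrences = 260 + 4940 = 5200

5200


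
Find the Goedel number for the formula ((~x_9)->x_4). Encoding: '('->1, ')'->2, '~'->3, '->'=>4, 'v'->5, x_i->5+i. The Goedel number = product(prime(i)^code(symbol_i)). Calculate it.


Formula: ((~x_9)->x_4)
Symbol codes: [1, 1, 3, 14, 2, 4, 9, 2]
Primes: [2, 3, 5, 7, 11, 13, 17, 19]
p_1^1 = 2^1 = 2
p_2^1 = 3^1 = 3
p_3^3 = 5^3 = 125
p_4^14 = 7^14 = 678223072849
p_5^2 = 11^2 = 121
p_6^4 = 13^4 = 28561
p_7^9 = 17^9 = 118587876497
p_8^2 = 19^2 = 361
Product = 75255820899459487820793102897804750

75255820899459487820793102897804750
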